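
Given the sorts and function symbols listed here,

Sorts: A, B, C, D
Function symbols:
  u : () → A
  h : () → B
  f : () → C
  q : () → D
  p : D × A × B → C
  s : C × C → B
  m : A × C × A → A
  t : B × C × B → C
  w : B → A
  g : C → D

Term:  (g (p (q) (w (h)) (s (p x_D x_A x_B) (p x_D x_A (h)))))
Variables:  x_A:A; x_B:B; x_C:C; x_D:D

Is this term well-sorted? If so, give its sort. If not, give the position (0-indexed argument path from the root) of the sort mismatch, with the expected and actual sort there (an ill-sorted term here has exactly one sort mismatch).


    (q) : D
      (h) : B
    (w (h)) : A
        x_D : D
        x_A : A
        x_B : B
      (p x_D x_A x_B) : C
        x_D : D
        x_A : A
        (h) : B
      (p x_D x_A (h)) : C
    (s (p x_D x_A x_B) (p x_D x_A (h))) : B
  (p (q) (w (h)) (s (p x_D x_A x_B) (p x_D x_A (h)))) : C
(g (p (q) (w (h)) (s (p x_D x_A x_B) (p x_D x_A (h))))) : D

well-sorted; sort = D


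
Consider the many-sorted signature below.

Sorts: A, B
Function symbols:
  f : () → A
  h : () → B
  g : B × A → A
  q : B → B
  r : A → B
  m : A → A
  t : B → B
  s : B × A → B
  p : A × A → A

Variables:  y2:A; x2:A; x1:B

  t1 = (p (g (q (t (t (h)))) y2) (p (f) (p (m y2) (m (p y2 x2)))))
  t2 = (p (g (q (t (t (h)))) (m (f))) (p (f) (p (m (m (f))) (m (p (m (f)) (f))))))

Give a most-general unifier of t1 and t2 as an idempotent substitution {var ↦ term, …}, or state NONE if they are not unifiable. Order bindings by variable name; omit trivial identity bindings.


{x2 ↦ (f), y2 ↦ (m (f))}


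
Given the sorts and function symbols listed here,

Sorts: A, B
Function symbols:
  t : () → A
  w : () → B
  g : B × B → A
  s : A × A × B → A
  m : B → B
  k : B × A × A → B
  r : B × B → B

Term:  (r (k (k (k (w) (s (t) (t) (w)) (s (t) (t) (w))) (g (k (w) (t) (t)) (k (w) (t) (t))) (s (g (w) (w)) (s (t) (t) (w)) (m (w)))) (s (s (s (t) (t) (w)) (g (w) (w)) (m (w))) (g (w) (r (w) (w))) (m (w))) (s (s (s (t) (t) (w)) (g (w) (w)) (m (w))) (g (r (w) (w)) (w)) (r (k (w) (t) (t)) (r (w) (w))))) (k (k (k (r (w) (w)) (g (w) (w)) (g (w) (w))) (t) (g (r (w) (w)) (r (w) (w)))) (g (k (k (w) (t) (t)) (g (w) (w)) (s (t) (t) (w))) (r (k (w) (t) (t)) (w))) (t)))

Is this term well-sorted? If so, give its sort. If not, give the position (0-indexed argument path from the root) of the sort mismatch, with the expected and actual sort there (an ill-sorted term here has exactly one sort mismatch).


        (w) : B
          (t) : A
          (t) : A
          (w) : B
        (s (t) (t) (w)) : A
          (t) : A
          (t) : A
          (w) : B
        (s (t) (t) (w)) : A
      (k (w) (s (t) (t) (w)) (s (t) (t) (w))) : B
          (w) : B
          (t) : A
          (t) : A
        (k (w) (t) (t)) : B
          (w) : B
          (t) : A
          (t) : A
        (k (w) (t) (t)) : B
      (g (k (w) (t) (t)) (k (w) (t) (t))) : A
          (w) : B
          (w) : B
        (g (w) (w)) : A
          (t) : A
          (t) : A
          (w) : B
        (s (t) (t) (w)) : A
          (w) : B
        (m (w)) : B
      (s (g (w) (w)) (s (t) (t) (w)) (m (w))) : A
    (k (k (w) (s (t) (t) (w)) (s (t) (t) (w))) (g (k (w) (t) (t)) (k (w) (t) (t))) (s (g (w) (w)) (s (t) (t) (w)) (m (w)))) : B
          (t) : A
          (t) : A
          (w) : B
        (s (t) (t) (w)) : A
          (w) : B
          (w) : B
        (g (w) (w)) : A
          (w) : B
        (m (w)) : B
      (s (s (t) (t) (w)) (g (w) (w)) (m (w))) : A
        (w) : B
          (w) : B
          (w) : B
        (r (w) (w)) : B
      (g (w) (r (w) (w))) : A
        (w) : B
      (m (w)) : B
    (s (s (s (t) (t) (w)) (g (w) (w)) (m (w))) (g (w) (r (w) (w))) (m (w))) : A
          (t) : A
          (t) : A
          (w) : B
        (s (t) (t) (w)) : A
          (w) : B
          (w) : B
        (g (w) (w)) : A
          (w) : B
        (m (w)) : B
      (s (s (t) (t) (w)) (g (w) (w)) (m (w))) : A
          (w) : B
          (w) : B
        (r (w) (w)) : B
        (w) : B
      (g (r (w) (w)) (w)) : A
          (w) : B
          (t) : A
          (t) : A
        (k (w) (t) (t)) : B
          (w) : B
          (w) : B
        (r (w) (w)) : B
      (r (k (w) (t) (t)) (r (w) (w))) : B
    (s (s (s (t) (t) (w)) (g (w) (w)) (m (w))) (g (r (w) (w)) (w)) (r (k (w) (t) (t)) (r (w) (w)))) : A
  (k (k (k (w) (s (t) (t) (w)) (s (t) (t) (w))) (g (k (w) (t) (t)) (k (w) (t) (t))) (s (g (w) (w)) (s (t) (t) (w)) (m (w)))) (s (s (s (t) (t) (w)) (g (w) (w)) (m (w))) (g (w) (r (w) (w))) (m (w))) (s (s (s (t) (t) (w)) (g (w) (w)) (m (w))) (g (r (w) (w)) (w)) (r (k (w) (t) (t)) (r (w) (w))))) : B
          (w) : B
          (w) : B
        (r (w) (w)) : B
          (w) : B
          (w) : B
        (g (w) (w)) : A
          (w) : B
          (w) : B
        (g (w) (w)) : A
      (k (r (w) (w)) (g (w) (w)) (g (w) (w))) : B
      (t) : A
          (w) : B
          (w) : B
        (r (w) (w)) : B
          (w) : B
          (w) : B
        (r (w) (w)) : B
      (g (r (w) (w)) (r (w) (w))) : A
    (k (k (r (w) (w)) (g (w) (w)) (g (w) (w))) (t) (g (r (w) (w)) (r (w) (w)))) : B
          (w) : B
          (t) : A
          (t) : A
        (k (w) (t) (t)) : B
          (w) : B
          (w) : B
        (g (w) (w)) : A
          (t) : A
          (t) : A
          (w) : B
        (s (t) (t) (w)) : A
      (k (k (w) (t) (t)) (g (w) (w)) (s (t) (t) (w))) : B
          (w) : B
          (t) : A
          (t) : A
        (k (w) (t) (t)) : B
        (w) : B
      (r (k (w) (t) (t)) (w)) : B
    (g (k (k (w) (t) (t)) (g (w) (w)) (s (t) (t) (w))) (r (k (w) (t) (t)) (w))) : A
    (t) : A
  (k (k (k (r (w) (w)) (g (w) (w)) (g (w) (w))) (t) (g (r (w) (w)) (r (w) (w)))) (g (k (k (w) (t) (t)) (g (w) (w)) (s (t) (t) (w))) (r (k (w) (t) (t)) (w))) (t)) : B
(r (k (k (k (w) (s (t) (t) (w)) (s (t) (t) (w))) (g (k (w) (t) (t)) (k (w) (t) (t))) (s (g (w) (w)) (s (t) (t) (w)) (m (w)))) (s (s (s (t) (t) (w)) (g (w) (w)) (m (w))) (g (w) (r (w) (w))) (m (w))) (s (s (s (t) (t) (w)) (g (w) (w)) (m (w))) (g (r (w) (w)) (w)) (r (k (w) (t) (t)) (r (w) (w))))) (k (k (k (r (w) (w)) (g (w) (w)) (g (w) (w))) (t) (g (r (w) (w)) (r (w) (w)))) (g (k (k (w) (t) (t)) (g (w) (w)) (s (t) (t) (w))) (r (k (w) (t) (t)) (w))) (t))) : B

well-sorted; sort = B


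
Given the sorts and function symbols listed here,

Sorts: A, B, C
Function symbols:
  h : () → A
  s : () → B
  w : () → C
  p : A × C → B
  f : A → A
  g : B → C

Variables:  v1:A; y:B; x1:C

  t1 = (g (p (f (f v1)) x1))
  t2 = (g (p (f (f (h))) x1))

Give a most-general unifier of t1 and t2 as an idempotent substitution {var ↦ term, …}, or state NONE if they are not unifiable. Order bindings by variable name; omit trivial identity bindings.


{v1 ↦ (h)}


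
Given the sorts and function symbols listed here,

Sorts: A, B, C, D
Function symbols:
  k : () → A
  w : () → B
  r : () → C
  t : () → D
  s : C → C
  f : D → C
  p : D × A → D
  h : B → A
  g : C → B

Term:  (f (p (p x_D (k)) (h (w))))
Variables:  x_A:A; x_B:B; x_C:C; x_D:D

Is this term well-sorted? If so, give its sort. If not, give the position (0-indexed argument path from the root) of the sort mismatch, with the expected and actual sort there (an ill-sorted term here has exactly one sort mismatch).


well-sorted; sort = C

      x_D : D
      (k) : A
    (p x_D (k)) : D
      (w) : B
    (h (w)) : A
  (p (p x_D (k)) (h (w))) : D
(f (p (p x_D (k)) (h (w)))) : C


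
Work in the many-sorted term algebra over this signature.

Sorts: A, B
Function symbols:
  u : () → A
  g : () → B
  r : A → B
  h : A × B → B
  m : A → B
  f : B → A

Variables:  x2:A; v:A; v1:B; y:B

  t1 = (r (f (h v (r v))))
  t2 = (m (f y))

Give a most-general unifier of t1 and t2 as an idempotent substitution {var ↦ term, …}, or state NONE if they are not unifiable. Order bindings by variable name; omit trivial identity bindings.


head clash or occurs-check failure — not unifiable

NONE (not unifiable)


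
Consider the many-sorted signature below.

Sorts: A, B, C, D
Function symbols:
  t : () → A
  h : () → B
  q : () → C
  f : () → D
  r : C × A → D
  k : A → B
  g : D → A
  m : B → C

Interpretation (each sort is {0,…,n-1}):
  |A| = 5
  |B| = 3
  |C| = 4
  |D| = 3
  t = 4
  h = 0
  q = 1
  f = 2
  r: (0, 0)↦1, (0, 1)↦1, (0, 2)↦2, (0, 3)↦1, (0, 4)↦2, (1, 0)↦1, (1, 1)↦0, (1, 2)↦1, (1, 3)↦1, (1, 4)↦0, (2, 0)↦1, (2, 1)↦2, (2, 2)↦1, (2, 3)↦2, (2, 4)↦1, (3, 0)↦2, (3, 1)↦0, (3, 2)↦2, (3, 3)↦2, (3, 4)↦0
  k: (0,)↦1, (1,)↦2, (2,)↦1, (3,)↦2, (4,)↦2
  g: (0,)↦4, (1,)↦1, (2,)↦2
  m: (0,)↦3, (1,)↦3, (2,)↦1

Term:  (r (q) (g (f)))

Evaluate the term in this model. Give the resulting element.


value = 1

  q = 1
  f = 2
  (g (f)) = g(2,) = 2
  (r (q) (g (f))) = r(1, 2) = 1


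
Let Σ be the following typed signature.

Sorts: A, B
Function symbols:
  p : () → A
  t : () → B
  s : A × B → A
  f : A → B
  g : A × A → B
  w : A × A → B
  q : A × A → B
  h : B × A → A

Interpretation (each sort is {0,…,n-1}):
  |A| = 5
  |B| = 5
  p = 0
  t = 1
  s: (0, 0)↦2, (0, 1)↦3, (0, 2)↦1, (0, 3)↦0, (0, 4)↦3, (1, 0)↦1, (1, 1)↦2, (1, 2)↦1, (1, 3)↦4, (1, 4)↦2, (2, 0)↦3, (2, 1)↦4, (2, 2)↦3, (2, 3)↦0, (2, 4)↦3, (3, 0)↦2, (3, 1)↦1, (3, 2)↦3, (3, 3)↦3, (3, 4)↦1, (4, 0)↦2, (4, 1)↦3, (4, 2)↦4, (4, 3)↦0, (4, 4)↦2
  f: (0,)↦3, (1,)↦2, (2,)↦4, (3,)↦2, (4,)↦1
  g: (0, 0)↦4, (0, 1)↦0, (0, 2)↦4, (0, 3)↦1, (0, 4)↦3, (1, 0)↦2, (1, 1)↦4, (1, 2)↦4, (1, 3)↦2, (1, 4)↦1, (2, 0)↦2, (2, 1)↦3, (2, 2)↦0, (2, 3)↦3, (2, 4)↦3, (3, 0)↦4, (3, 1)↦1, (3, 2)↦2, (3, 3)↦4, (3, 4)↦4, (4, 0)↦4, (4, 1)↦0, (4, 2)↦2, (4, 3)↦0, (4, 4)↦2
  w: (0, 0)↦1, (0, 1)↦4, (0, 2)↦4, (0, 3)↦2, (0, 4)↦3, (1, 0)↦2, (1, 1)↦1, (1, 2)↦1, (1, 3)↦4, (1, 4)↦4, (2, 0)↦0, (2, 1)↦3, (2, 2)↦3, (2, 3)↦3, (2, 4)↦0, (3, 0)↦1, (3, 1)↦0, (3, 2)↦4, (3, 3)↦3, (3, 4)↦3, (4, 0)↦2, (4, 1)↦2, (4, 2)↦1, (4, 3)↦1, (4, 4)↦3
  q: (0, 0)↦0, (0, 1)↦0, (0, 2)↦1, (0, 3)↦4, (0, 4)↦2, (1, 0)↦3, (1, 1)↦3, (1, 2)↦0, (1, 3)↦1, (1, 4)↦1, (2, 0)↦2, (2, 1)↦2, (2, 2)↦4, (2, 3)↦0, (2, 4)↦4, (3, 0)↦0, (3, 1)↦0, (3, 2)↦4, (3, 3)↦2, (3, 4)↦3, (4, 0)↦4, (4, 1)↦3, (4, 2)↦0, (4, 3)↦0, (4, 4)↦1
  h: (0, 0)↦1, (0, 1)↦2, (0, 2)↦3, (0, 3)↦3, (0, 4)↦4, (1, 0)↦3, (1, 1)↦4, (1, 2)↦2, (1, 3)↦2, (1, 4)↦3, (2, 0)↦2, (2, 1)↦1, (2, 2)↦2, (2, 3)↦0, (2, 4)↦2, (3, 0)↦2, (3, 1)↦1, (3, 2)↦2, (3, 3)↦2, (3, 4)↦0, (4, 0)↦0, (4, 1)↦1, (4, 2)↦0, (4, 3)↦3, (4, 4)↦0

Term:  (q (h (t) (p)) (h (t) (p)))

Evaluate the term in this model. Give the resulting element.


  t = 1
  p = 0
  (h (t) (p)) = h(1, 0) = 3
  t = 1
  p = 0
  (h (t) (p)) = h(1, 0) = 3
  (q (h (t) (p)) (h (t) (p))) = q(3, 3) = 2

value = 2


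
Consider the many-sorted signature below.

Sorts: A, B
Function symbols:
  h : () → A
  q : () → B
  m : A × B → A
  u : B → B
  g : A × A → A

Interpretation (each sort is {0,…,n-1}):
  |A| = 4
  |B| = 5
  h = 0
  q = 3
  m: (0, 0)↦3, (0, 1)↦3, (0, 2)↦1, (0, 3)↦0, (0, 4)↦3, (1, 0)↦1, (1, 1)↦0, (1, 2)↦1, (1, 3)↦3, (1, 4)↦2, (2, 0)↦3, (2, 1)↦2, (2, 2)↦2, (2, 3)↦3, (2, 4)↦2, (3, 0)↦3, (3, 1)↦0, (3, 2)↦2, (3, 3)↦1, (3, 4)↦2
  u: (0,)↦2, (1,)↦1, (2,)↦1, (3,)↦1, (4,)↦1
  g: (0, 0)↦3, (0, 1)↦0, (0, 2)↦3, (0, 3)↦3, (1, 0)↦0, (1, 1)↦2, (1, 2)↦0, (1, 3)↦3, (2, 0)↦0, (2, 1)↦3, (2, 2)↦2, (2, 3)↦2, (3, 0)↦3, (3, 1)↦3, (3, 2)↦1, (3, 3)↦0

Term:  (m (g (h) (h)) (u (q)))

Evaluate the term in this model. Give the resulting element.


value = 0

  h = 0
  h = 0
  (g (h) (h)) = g(0, 0) = 3
  q = 3
  (u (q)) = u(3,) = 1
  (m (g (h) (h)) (u (q))) = m(3, 1) = 0


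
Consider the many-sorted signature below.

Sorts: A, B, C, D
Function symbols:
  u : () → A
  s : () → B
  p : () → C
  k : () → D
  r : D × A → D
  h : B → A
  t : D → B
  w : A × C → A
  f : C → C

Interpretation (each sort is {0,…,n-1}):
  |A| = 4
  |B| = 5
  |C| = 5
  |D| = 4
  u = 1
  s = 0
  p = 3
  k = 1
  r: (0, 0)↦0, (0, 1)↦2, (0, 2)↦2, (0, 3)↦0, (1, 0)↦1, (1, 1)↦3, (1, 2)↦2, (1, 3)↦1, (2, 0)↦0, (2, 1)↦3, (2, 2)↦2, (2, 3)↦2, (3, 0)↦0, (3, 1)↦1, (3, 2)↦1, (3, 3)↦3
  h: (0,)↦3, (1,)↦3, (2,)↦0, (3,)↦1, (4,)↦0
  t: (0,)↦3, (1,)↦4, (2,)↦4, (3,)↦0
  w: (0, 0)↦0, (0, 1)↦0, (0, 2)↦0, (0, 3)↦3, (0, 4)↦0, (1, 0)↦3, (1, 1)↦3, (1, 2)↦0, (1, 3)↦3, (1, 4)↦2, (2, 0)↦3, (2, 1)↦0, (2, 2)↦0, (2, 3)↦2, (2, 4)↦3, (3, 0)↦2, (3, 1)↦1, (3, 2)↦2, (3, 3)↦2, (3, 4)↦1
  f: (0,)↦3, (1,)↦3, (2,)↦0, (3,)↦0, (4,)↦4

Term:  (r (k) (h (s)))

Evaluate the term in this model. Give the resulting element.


value = 1

  k = 1
  s = 0
  (h (s)) = h(0,) = 3
  (r (k) (h (s))) = r(1, 3) = 1


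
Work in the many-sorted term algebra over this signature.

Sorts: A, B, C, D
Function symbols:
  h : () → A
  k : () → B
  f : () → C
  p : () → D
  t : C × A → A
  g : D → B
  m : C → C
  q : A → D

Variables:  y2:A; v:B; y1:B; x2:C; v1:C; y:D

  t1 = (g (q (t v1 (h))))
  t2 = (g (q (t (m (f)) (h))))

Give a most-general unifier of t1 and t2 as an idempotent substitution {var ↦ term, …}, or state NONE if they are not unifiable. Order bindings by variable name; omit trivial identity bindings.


{v1 ↦ (m (f))}


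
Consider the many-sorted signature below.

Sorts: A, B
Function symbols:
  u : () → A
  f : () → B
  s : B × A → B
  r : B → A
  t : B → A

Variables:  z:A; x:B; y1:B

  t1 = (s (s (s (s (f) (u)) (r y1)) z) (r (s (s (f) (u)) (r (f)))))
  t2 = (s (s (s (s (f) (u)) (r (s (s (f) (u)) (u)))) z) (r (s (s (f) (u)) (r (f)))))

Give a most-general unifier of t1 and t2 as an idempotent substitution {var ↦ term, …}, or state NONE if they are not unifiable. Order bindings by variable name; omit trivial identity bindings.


{y1 ↦ (s (s (f) (u)) (u))}


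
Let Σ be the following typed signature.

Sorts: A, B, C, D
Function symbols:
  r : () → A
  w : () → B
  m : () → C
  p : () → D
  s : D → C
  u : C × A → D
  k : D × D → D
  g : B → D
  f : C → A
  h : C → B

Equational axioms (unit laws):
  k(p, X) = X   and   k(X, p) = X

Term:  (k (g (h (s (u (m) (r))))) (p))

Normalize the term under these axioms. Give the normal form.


1. (k (g (h (s (u (m) (r))))) (p))  →  (g (h (s (u (m) (r)))))

normal form = (g (h (s (u (m) (r)))))


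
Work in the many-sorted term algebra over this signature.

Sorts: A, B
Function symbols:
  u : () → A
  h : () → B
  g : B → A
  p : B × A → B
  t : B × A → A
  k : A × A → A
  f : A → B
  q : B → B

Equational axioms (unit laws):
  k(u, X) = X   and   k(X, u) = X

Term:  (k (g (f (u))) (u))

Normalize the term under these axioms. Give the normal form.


normal form = (g (f (u)))

1. (k (g (f (u))) (u))  →  (g (f (u)))


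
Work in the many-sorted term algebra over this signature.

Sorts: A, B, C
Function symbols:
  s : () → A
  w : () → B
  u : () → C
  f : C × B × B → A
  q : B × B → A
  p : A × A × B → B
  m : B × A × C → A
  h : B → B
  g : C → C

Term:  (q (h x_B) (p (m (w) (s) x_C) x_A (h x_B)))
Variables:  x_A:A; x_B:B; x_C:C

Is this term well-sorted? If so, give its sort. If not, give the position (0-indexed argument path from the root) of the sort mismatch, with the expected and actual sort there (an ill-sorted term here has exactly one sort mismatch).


well-sorted; sort = A

    x_B : B
  (h x_B) : B
      (w) : B
      (s) : A
      x_C : C
    (m (w) (s) x_C) : A
    x_A : A
      x_B : B
    (h x_B) : B
  (p (m (w) (s) x_C) x_A (h x_B)) : B
(q (h x_B) (p (m (w) (s) x_C) x_A (h x_B))) : A


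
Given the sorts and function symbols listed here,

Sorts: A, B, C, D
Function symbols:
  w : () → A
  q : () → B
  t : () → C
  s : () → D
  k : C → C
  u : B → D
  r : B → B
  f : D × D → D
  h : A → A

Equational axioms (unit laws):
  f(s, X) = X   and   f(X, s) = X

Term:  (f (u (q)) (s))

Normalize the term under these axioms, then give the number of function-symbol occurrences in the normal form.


1. (f (u (q)) (s))  →  (u (q))
normal form: (u (q))

size = 2


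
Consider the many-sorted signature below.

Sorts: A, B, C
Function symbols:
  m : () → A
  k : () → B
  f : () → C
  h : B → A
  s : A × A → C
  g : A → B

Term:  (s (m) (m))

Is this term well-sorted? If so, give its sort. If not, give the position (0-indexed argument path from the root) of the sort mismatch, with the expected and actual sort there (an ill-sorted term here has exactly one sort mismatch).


  (m) : A
  (m) : A
(s (m) (m)) : C

well-sorted; sort = C


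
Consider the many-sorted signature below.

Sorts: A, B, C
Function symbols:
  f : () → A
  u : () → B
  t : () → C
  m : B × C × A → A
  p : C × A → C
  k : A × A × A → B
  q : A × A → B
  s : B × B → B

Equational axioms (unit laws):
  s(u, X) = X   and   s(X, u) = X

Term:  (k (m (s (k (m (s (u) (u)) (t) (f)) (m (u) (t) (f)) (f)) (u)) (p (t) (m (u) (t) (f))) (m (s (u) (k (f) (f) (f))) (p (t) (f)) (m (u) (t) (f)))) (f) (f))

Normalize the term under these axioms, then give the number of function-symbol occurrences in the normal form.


1. (k (m (s (k (m (s (u) (u)) (t) (f)) (m (u) (t) (f)) (f)) (u)) (p (t) (m (u) (t) (f))) (m (s (u) (k (f) (f) (f))) (p (t) (f)) (m (u) (t) (f)))) (f) (f))  →  (k (m (k (m (s (u) (u)) (t) (f)) (m (u) (t) (f)) (f)) (p (t) (m (u) (t) (f))) (m (s (u) (k (f) (f) (f))) (p (t) (f)) (m (u) (t) (f)))) (f) (f))
2. (k (m (k (m (s (u) (u)) (t) (f)) (m (u) (t) (f)) (f)) (p (t) (m (u) (t) (f))) (m (s (u) (k (f) (f) (f))) (p (t) (f)) (m (u) (t) (f)))) (f) (f))  →  (k (m (k (m (u) (t) (f)) (m (u) (t) (f)) (f)) (p (t) (m (u) (t) (f))) (m (s (u) (k (f) (f) (f))) (p (t) (f)) (m (u) (t) (f)))) (f) (f))
3. (k (m (k (m (u) (t) (f)) (m (u) (t) (f)) (f)) (p (t) (m (u) (t) (f))) (m (s (u) (k (f) (f) (f))) (p (t) (f)) (m (u) (t) (f)))) (f) (f))  →  (k (m (k (m (u) (t) (f)) (m (u) (t) (f)) (f)) (p (t) (m (u) (t) (f))) (m (k (f) (f) (f)) (p (t) (f)) (m (u) (t) (f)))) (f) (f))
normal form: (k (m (k (m (u) (t) (f)) (m (u) (t) (f)) (f)) (p (t) (m (u) (t) (f))) (m (k (f) (f) (f)) (p (t) (f)) (m (u) (t) (f)))) (f) (f))

size = 32


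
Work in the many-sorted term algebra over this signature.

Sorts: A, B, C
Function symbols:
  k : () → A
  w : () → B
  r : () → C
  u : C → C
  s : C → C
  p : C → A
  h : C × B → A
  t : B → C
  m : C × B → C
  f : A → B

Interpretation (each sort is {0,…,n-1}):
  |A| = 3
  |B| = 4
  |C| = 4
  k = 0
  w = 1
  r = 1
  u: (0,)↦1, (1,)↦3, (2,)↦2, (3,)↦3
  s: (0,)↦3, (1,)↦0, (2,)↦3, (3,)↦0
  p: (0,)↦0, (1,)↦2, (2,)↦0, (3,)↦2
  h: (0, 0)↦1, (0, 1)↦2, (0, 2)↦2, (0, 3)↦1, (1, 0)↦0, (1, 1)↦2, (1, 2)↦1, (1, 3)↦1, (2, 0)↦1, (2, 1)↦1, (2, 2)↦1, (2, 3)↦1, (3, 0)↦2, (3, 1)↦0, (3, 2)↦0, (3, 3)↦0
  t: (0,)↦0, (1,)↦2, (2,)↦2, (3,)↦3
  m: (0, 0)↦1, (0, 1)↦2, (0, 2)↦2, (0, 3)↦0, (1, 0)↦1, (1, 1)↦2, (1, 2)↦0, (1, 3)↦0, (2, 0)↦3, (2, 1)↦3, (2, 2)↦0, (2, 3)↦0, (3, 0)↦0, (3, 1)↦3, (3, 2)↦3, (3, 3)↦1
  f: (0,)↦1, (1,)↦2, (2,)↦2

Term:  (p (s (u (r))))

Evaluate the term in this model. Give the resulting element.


  r = 1
  (u (r)) = u(1,) = 3
  (s (u (r))) = s(3,) = 0
  (p (s (u (r)))) = p(0,) = 0

value = 0


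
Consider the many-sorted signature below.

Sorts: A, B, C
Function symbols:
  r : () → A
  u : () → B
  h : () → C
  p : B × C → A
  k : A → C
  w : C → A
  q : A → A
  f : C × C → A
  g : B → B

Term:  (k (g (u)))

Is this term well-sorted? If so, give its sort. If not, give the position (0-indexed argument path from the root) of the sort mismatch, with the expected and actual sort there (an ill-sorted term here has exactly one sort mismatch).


ill-sorted at position [0]: expected A, got B

    (u) : B
  (g (u)) : B
(k (g (u))) : ✗ arg 0 at [0] has sort B, expected A


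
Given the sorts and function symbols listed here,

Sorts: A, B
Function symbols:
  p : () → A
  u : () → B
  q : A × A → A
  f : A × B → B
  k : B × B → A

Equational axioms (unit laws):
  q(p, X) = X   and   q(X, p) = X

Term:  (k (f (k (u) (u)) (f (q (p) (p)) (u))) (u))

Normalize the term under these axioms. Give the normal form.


1. (k (f (k (u) (u)) (f (q (p) (p)) (u))) (u))  →  (k (f (k (u) (u)) (f (p) (u))) (u))

normal form = (k (f (k (u) (u)) (f (p) (u))) (u))


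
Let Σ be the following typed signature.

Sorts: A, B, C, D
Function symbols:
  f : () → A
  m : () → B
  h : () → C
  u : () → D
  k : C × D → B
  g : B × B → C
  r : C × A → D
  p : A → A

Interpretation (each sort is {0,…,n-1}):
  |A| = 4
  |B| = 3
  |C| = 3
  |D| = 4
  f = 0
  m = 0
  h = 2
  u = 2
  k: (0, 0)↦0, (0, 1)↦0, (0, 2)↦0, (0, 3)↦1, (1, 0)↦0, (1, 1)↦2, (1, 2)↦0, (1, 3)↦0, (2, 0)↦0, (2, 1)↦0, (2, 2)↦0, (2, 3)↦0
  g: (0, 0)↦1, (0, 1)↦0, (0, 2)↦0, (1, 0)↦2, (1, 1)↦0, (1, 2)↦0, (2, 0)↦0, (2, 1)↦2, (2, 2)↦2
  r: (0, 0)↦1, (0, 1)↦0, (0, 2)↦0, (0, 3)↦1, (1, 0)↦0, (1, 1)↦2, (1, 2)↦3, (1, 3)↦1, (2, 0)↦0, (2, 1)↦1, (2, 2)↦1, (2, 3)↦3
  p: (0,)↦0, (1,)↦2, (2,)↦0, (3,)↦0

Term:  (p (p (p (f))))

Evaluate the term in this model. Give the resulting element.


  f = 0
  (p (f)) = p(0,) = 0
  (p (p (f))) = p(0,) = 0
  (p (p (p (f)))) = p(0,) = 0

value = 0


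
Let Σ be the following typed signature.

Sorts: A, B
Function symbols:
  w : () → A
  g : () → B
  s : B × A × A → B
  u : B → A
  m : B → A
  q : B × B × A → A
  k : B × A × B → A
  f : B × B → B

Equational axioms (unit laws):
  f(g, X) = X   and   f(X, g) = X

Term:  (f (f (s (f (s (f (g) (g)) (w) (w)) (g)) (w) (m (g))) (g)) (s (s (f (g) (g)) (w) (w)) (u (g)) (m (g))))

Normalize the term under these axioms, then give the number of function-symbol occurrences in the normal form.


size = 18

1. (f (f (s (f (s (f (g) (g)) (w) (w)) (g)) (w) (m (g))) (g)) (s (s (f (g) (g)) (w) (w)) (u (g)) (m (g))))  →  (f (s (f (s (f (g) (g)) (w) (w)) (g)) (w) (m (g))) (s (s (f (g) (g)) (w) (w)) (u (g)) (m (g))))
2. (f (s (f (s (f (g) (g)) (w) (w)) (g)) (w) (m (g))) (s (s (f (g) (g)) (w) (w)) (u (g)) (m (g))))  →  (f (s (s (f (g) (g)) (w) (w)) (w) (m (g))) (s (s (f (g) (g)) (w) (w)) (u (g)) (m (g))))
3. (f (s (s (f (g) (g)) (w) (w)) (w) (m (g))) (s (s (f (g) (g)) (w) (w)) (u (g)) (m (g))))  →  (f (s (s (g) (w) (w)) (w) (m (g))) (s (s (f (g) (g)) (w) (w)) (u (g)) (m (g))))
4. (f (s (s (g) (w) (w)) (w) (m (g))) (s (s (f (g) (g)) (w) (w)) (u (g)) (m (g))))  →  (f (s (s (g) (w) (w)) (w) (m (g))) (s (s (g) (w) (w)) (u (g)) (m (g))))
normal form: (f (s (s (g) (w) (w)) (w) (m (g))) (s (s (g) (w) (w)) (u (g)) (m (g))))


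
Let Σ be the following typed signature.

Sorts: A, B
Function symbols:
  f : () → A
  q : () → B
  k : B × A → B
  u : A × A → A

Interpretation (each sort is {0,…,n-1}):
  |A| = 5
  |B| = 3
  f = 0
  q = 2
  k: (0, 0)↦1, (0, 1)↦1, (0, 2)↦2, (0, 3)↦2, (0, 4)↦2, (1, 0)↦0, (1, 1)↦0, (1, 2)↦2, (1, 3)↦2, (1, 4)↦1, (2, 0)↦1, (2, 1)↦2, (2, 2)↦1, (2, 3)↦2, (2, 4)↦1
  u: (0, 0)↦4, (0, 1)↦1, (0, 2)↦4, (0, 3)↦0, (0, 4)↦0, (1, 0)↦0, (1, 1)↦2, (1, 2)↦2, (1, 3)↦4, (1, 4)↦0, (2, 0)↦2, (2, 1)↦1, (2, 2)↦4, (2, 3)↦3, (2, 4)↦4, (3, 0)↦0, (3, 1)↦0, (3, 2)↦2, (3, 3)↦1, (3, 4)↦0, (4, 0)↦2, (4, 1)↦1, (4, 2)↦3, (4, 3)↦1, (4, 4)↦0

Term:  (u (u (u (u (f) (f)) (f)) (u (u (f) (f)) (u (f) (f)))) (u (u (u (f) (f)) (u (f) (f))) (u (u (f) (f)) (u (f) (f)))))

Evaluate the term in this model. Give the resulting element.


  f = 0
  f = 0
  (u (f) (f)) = u(0, 0) = 4
  f = 0
  (u (u (f) (f)) (f)) = u(4, 0) = 2
  f = 0
  f = 0
  (u (f) (f)) = u(0, 0) = 4
  f = 0
  f = 0
  (u (f) (f)) = u(0, 0) = 4
  (u (u (f) (f)) (u (f) (f))) = u(4, 4) = 0
  (u (u (u (f) (f)) (f)) (u (u (f) (f)) (u (f) (f)))) = u(2, 0) = 2
  f = 0
  f = 0
  (u (f) (f)) = u(0, 0) = 4
  f = 0
  f = 0
  (u (f) (f)) = u(0, 0) = 4
  (u (u (f) (f)) (u (f) (f))) = u(4, 4) = 0
  f = 0
  f = 0
  (u (f) (f)) = u(0, 0) = 4
  f = 0
  f = 0
  (u (f) (f)) = u(0, 0) = 4
  (u (u (f) (f)) (u (f) (f))) = u(4, 4) = 0
  (u (u (u (f) (f)) (u (f) (f))) (u (u (f) (f)) (u (f) (f)))) = u(0, 0) = 4
  (u (u (u (u (f) (f)) (f)) (u (u (f) (f)) (u (f) (f)))) (u (u (u (f) (f)) (u (f) (f))) (u (u (f) (f)) (u (f) (f))))) = u(2, 4) = 4

value = 4


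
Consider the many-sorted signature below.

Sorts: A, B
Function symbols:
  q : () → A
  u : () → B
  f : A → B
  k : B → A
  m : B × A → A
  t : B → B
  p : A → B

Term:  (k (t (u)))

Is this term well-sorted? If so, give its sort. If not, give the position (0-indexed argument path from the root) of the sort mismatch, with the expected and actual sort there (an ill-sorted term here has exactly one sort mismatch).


    (u) : B
  (t (u)) : B
(k (t (u))) : A

well-sorted; sort = A


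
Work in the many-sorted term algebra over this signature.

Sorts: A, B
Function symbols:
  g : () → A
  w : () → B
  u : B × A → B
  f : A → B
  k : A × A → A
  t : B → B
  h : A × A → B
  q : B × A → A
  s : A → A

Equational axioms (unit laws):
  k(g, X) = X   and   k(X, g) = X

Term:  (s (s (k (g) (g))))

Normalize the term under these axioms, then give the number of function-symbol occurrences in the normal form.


1. (s (s (k (g) (g))))  →  (s (s (g)))
normal form: (s (s (g)))

size = 3


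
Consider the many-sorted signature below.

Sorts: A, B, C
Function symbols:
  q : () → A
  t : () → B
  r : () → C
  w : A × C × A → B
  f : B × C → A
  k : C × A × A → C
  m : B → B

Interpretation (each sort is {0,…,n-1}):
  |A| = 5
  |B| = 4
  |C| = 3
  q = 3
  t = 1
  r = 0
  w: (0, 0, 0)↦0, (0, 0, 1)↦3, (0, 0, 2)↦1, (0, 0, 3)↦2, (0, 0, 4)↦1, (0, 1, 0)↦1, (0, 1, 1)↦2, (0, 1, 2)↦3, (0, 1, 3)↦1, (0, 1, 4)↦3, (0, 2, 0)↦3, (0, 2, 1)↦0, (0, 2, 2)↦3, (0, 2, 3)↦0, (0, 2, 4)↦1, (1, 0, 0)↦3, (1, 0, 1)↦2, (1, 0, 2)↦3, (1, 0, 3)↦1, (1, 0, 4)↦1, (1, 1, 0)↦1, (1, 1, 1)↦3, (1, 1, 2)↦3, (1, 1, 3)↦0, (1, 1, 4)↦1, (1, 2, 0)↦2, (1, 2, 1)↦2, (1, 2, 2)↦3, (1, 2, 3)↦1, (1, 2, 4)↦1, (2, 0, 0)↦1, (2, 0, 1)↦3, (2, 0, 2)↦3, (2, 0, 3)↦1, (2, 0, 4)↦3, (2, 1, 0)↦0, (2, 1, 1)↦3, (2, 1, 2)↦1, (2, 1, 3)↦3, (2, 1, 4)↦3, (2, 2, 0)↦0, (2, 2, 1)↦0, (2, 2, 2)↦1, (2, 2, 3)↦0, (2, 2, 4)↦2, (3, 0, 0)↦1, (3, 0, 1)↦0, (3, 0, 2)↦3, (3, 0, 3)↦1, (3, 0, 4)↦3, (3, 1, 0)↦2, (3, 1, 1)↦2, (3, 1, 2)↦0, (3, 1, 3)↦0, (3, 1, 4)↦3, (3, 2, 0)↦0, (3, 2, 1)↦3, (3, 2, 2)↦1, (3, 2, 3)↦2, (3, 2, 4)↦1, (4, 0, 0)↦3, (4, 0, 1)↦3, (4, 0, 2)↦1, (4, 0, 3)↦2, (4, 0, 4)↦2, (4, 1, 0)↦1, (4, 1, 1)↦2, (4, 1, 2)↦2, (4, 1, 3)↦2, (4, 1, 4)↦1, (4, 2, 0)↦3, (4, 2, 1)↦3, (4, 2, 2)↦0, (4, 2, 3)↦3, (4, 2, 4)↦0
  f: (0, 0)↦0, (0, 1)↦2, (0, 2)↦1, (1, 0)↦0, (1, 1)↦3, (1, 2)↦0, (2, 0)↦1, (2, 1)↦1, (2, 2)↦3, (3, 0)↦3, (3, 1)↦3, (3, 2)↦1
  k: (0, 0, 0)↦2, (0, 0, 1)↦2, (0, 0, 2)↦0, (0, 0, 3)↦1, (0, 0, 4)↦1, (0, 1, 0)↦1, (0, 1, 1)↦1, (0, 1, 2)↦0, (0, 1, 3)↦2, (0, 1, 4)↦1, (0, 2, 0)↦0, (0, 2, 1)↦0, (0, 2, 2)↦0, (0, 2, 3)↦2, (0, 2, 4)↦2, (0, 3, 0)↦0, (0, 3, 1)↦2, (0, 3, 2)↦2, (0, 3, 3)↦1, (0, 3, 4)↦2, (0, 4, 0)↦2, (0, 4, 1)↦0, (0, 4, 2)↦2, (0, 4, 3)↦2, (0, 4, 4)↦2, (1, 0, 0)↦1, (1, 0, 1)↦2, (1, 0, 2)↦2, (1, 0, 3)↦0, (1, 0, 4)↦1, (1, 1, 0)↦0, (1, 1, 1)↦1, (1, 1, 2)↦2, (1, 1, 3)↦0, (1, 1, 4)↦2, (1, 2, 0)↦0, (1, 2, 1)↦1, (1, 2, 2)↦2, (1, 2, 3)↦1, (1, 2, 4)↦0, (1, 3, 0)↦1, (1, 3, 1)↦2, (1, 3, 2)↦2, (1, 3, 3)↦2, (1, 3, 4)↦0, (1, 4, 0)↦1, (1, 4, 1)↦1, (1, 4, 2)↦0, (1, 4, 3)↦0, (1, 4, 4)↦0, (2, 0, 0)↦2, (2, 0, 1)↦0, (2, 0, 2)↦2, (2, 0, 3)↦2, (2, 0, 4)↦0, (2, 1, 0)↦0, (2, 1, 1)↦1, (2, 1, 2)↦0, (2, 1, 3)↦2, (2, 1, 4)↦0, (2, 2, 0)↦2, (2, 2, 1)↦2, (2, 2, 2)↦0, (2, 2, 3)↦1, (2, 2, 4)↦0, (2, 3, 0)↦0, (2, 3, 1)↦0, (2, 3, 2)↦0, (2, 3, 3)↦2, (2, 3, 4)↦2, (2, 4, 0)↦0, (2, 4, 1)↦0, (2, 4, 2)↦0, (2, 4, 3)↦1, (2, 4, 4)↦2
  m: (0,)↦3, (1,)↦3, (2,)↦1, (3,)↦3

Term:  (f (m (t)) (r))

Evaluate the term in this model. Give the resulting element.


value = 3

  t = 1
  (m (t)) = m(1,) = 3
  r = 0
  (f (m (t)) (r)) = f(3, 0) = 3


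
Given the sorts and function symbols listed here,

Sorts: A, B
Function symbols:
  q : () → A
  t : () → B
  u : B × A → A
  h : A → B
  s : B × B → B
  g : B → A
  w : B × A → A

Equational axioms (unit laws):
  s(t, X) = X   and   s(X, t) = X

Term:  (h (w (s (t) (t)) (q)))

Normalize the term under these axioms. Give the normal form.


1. (h (w (s (t) (t)) (q)))  →  (h (w (t) (q)))

normal form = (h (w (t) (q)))


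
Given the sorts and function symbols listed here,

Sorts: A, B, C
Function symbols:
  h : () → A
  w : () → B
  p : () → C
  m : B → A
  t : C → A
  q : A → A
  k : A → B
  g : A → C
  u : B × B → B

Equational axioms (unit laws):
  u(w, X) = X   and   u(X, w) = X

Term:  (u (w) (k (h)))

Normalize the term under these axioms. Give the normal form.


1. (u (w) (k (h)))  →  (k (h))

normal form = (k (h))


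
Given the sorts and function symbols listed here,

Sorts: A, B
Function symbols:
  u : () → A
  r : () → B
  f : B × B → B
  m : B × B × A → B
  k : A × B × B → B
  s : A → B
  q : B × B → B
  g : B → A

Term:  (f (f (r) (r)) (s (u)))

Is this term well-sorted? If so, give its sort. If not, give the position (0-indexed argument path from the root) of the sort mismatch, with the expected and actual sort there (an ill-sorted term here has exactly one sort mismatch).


well-sorted; sort = B

    (r) : B
    (r) : B
  (f (r) (r)) : B
    (u) : A
  (s (u)) : B
(f (f (r) (r)) (s (u))) : B


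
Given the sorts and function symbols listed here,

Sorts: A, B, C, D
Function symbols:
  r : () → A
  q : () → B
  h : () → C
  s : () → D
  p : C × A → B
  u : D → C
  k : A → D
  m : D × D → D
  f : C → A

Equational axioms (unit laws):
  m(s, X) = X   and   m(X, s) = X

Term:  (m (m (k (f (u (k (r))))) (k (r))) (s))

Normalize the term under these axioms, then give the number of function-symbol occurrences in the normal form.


size = 8

1. (m (m (k (f (u (k (r))))) (k (r))) (s))  →  (m (k (f (u (k (r))))) (k (r)))
normal form: (m (k (f (u (k (r))))) (k (r)))


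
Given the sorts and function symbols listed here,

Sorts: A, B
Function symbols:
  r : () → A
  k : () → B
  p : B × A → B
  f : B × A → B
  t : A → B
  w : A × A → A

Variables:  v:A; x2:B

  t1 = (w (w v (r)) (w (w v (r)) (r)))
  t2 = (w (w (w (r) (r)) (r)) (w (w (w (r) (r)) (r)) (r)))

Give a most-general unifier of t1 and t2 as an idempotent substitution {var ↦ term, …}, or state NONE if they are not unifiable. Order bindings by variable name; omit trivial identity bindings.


{v ↦ (w (r) (r))}


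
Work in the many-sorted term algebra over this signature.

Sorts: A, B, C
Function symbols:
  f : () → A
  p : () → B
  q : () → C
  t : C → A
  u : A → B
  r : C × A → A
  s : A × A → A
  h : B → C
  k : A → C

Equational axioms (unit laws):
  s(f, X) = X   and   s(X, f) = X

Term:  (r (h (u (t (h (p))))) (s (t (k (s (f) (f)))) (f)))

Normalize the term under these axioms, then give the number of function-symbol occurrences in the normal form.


size = 9

1. (r (h (u (t (h (p))))) (s (t (k (s (f) (f)))) (f)))  →  (r (h (u (t (h (p))))) (t (k (s (f) (f)))))
2. (r (h (u (t (h (p))))) (t (k (s (f) (f)))))  →  (r (h (u (t (h (p))))) (t (k (f))))
normal form: (r (h (u (t (h (p))))) (t (k (f))))


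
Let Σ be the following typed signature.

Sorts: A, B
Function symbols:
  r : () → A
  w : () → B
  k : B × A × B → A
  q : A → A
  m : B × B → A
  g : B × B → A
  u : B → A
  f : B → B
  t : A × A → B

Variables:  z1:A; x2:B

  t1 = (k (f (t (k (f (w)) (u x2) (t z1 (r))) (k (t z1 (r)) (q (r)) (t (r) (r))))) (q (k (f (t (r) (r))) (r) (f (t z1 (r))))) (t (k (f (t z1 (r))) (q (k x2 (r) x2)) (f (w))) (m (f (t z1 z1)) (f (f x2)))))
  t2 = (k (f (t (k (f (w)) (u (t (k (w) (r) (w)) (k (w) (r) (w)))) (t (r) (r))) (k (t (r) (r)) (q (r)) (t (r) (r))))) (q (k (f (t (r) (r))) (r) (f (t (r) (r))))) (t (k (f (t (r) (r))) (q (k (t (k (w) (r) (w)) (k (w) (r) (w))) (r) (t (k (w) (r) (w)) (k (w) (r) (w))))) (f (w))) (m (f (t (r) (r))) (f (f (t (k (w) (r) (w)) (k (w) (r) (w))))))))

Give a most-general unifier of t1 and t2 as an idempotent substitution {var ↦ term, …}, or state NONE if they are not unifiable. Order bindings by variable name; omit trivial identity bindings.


{x2 ↦ (t (k (w) (r) (w)) (k (w) (r) (w))), z1 ↦ (r)}


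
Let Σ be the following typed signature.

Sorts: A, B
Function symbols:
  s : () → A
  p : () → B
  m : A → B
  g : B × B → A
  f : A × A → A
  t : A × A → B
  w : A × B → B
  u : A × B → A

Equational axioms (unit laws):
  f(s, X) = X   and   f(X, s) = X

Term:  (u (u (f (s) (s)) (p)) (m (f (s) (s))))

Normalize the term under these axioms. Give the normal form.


1. (u (u (f (s) (s)) (p)) (m (f (s) (s))))  →  (u (u (s) (p)) (m (f (s) (s))))
2. (u (u (s) (p)) (m (f (s) (s))))  →  (u (u (s) (p)) (m (s)))

normal form = (u (u (s) (p)) (m (s)))


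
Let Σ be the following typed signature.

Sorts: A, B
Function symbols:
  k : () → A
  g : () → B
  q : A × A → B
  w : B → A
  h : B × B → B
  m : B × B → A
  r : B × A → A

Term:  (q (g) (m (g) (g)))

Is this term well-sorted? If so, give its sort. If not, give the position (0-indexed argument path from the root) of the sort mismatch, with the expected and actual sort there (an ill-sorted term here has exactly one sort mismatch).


  (g) : B
    (g) : B
    (g) : B
  (m (g) (g)) : A
(q (g) (m (g) (g))) : ✗ arg 0 at [0] has sort B, expected A

ill-sorted at position [0]: expected A, got B


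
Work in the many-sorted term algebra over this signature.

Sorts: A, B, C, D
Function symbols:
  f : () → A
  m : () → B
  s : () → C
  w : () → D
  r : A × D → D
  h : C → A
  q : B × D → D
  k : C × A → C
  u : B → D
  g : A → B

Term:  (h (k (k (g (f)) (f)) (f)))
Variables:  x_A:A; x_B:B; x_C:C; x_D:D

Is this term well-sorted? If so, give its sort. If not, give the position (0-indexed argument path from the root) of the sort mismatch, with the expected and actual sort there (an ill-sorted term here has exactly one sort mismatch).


ill-sorted at position [0, 0, 0]: expected C, got B

        (f) : A
      (g (f)) : B
      (f) : A
    (k (g (f)) (f)) : ✗ arg 0 at [0, 0, 0] has sort B, expected C
    (f) : A


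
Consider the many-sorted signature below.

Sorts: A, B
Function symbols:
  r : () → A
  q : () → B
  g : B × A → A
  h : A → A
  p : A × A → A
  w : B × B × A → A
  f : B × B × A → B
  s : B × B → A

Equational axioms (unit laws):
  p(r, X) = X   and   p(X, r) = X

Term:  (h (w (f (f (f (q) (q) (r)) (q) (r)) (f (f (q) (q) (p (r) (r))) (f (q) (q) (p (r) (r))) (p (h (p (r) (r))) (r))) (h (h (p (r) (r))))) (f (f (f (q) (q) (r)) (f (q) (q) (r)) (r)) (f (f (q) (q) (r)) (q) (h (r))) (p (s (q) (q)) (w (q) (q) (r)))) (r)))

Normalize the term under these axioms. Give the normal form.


normal form = (h (w (f (f (f (q) (q) (r)) (q) (r)) (f (f (q) (q) (r)) (f (q) (q) (r)) (h (r))) (h (h (r)))) (f (f (f (q) (q) (r)) (f (q) (q) (r)) (r)) (f (f (q) (q) (r)) (q) (h (r))) (p (s (q) (q)) (w (q) (q) (r)))) (r)))

1. (h (w (f (f (f (q) (q) (r)) (q) (r)) (f (f (q) (q) (p (r) (r))) (f (q) (q) (p (r) (r))) (p (h (p (r) (r))) (r))) (h (h (p (r) (r))))) (f (f (f (q) (q) (r)) (f (q) (q) (r)) (r)) (f (f (q) (q) (r)) (q) (h (r))) (p (s (q) (q)) (w (q) (q) (r)))) (r)))  →  (h (w (f (f (f (q) (q) (r)) (q) (r)) (f (f (q) (q) (r)) (f (q) (q) (p (r) (r))) (p (h (p (r) (r))) (r))) (h (h (p (r) (r))))) (f (f (f (q) (q) (r)) (f (q) (q) (r)) (r)) (f (f (q) (q) (r)) (q) (h (r))) (p (s (q) (q)) (w (q) (q) (r)))) (r)))
2. (h (w (f (f (f (q) (q) (r)) (q) (r)) (f (f (q) (q) (r)) (f (q) (q) (p (r) (r))) (p (h (p (r) (r))) (r))) (h (h (p (r) (r))))) (f (f (f (q) (q) (r)) (f (q) (q) (r)) (r)) (f (f (q) (q) (r)) (q) (h (r))) (p (s (q) (q)) (w (q) (q) (r)))) (r)))  →  (h (w (f (f (f (q) (q) (r)) (q) (r)) (f (f (q) (q) (r)) (f (q) (q) (r)) (p (h (p (r) (r))) (r))) (h (h (p (r) (r))))) (f (f (f (q) (q) (r)) (f (q) (q) (r)) (r)) (f (f (q) (q) (r)) (q) (h (r))) (p (s (q) (q)) (w (q) (q) (r)))) (r)))
3. (h (w (f (f (f (q) (q) (r)) (q) (r)) (f (f (q) (q) (r)) (f (q) (q) (r)) (p (h (p (r) (r))) (r))) (h (h (p (r) (r))))) (f (f (f (q) (q) (r)) (f (q) (q) (r)) (r)) (f (f (q) (q) (r)) (q) (h (r))) (p (s (q) (q)) (w (q) (q) (r)))) (r)))  →  (h (w (f (f (f (q) (q) (r)) (q) (r)) (f (f (q) (q) (r)) (f (q) (q) (r)) (h (p (r) (r)))) (h (h (p (r) (r))))) (f (f (f (q) (q) (r)) (f (q) (q) (r)) (r)) (f (f (q) (q) (r)) (q) (h (r))) (p (s (q) (q)) (w (q) (q) (r)))) (r)))
4. (h (w (f (f (f (q) (q) (r)) (q) (r)) (f (f (q) (q) (r)) (f (q) (q) (r)) (h (p (r) (r)))) (h (h (p (r) (r))))) (f (f (f (q) (q) (r)) (f (q) (q) (r)) (r)) (f (f (q) (q) (r)) (q) (h (r))) (p (s (q) (q)) (w (q) (q) (r)))) (r)))  →  (h (w (f (f (f (q) (q) (r)) (q) (r)) (f (f (q) (q) (r)) (f (q) (q) (r)) (h (r))) (h (h (p (r) (r))))) (f (f (f (q) (q) (r)) (f (q) (q) (r)) (r)) (f (f (q) (q) (r)) (q) (h (r))) (p (s (q) (q)) (w (q) (q) (r)))) (r)))
5. (h (w (f (f (f (q) (q) (r)) (q) (r)) (f (f (q) (q) (r)) (f (q) (q) (r)) (h (r))) (h (h (p (r) (r))))) (f (f (f (q) (q) (r)) (f (q) (q) (r)) (r)) (f (f (q) (q) (r)) (q) (h (r))) (p (s (q) (q)) (w (q) (q) (r)))) (r)))  →  (h (w (f (f (f (q) (q) (r)) (q) (r)) (f (f (q) (q) (r)) (f (q) (q) (r)) (h (r))) (h (h (r)))) (f (f (f (q) (q) (r)) (f (q) (q) (r)) (r)) (f (f (q) (q) (r)) (q) (h (r))) (p (s (q) (q)) (w (q) (q) (r)))) (r)))


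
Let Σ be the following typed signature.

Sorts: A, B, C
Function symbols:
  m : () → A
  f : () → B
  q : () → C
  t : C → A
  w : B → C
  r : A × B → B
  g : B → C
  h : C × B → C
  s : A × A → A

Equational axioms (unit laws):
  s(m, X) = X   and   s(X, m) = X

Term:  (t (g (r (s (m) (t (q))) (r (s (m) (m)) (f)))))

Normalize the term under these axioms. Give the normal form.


1. (t (g (r (s (m) (t (q))) (r (s (m) (m)) (f)))))  →  (t (g (r (t (q)) (r (s (m) (m)) (f)))))
2. (t (g (r (t (q)) (r (s (m) (m)) (f)))))  →  (t (g (r (t (q)) (r (m) (f)))))

normal form = (t (g (r (t (q)) (r (m) (f)))))


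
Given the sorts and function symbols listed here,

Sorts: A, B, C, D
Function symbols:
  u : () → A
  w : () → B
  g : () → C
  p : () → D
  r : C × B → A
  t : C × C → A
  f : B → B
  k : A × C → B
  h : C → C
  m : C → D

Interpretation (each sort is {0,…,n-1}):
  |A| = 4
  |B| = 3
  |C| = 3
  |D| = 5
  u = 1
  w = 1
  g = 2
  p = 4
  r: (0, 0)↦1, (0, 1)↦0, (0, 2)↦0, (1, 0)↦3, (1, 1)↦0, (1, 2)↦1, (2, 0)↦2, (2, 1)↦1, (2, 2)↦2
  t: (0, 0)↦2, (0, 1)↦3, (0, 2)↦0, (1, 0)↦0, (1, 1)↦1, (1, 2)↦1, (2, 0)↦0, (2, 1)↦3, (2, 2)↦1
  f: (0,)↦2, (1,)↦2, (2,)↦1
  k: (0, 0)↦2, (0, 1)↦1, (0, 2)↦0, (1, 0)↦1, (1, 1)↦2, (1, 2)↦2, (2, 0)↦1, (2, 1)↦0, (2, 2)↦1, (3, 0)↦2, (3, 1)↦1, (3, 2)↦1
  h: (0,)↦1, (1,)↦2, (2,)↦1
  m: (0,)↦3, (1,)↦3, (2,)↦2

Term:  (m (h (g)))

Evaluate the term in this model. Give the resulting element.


  g = 2
  (h (g)) = h(2,) = 1
  (m (h (g))) = m(1,) = 3

value = 3


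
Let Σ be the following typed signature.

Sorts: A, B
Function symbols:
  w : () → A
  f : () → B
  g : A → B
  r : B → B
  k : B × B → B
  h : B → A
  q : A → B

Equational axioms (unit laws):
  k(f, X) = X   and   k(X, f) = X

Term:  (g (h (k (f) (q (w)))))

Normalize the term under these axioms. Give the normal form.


1. (g (h (k (f) (q (w)))))  →  (g (h (q (w))))

normal form = (g (h (q (w))))


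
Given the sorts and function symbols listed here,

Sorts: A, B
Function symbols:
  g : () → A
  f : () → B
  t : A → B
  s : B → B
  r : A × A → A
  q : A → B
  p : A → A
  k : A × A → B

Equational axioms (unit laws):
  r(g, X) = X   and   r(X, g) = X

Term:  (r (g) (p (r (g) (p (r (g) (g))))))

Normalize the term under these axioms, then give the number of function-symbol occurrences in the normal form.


size = 3

1. (r (g) (p (r (g) (p (r (g) (g))))))  →  (p (r (g) (p (r (g) (g)))))
2. (p (r (g) (p (r (g) (g)))))  →  (p (p (r (g) (g))))
3. (p (p (r (g) (g))))  →  (p (p (g)))
normal form: (p (p (g)))
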